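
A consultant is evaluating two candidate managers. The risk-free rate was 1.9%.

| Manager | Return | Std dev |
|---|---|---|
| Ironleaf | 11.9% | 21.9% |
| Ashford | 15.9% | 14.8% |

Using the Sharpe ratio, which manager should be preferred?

Ironleaf: Sharpe ratio = (11.9% − 1.9%) / 21.9% = 0.457
Ashford: Sharpe ratio = (15.9% − 1.9%) / 14.8% = 0.946
Highest: Ashford (0.946).

Ashford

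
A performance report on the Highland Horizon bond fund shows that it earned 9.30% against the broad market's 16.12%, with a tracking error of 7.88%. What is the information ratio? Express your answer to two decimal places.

-0.87

IR = (Rp − Rb) / TE = (9.30% − 16.12%) / 7.88% = -6.82% / 7.88% = -0.8655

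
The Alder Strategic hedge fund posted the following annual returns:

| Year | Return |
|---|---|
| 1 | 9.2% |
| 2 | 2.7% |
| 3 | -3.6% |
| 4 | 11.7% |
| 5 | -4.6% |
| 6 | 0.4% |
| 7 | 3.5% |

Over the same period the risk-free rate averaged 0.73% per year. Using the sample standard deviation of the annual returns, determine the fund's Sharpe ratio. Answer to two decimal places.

0.33

r̄ = (9.2 + 2.7 − 3.6 + 11.7 − 4.6 + 0.4 + 3.5) / 7 = 2.7571%
Sample std dev = √[222.1371 / 6] = 6.0846%
Sharpe = (r̄ − rf) / σ = (2.7571 − 0.73) / 6.0846 = 2.0271 / 6.0846 = 0.3332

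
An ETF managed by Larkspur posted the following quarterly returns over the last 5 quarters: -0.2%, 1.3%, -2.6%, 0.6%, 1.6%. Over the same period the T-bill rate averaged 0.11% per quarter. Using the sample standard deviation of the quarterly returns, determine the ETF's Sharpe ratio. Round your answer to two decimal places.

r̄ = (-0.2 + 1.3 − 2.6 + 0.6 + 1.6) / 5 = 0.1400%
Σ(r − r̄)² = (-0.2 − 0.1400)² + (1.3 − 0.1400)² + (-2.6 − 0.1400)² + … = 11.3120
σ = √[11.3120 / 4] = 1.6817%
Sharpe = (r̄ − rf) / σ = (0.1400 − 0.11) / 1.6817 = 0.0300 / 1.6817 = 0.0178

0.02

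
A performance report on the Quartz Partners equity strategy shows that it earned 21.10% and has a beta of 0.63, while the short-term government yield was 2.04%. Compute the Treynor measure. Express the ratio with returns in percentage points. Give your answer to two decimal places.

Treynor = (Rp − Rf) / β = (21.10% − 2.04%) / 0.63 = 19.06 / 0.63 = 30.2540

30.25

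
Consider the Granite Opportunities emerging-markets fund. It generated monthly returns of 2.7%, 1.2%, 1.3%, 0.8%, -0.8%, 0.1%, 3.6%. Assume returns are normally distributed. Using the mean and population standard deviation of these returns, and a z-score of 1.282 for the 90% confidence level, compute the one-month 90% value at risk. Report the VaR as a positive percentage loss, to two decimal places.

Mean return r̄ = 8.90 / 7 = 1.2714%
Population std dev = √[13.3543 / 7] = 1.3812%
VaR = −(r̄ − z·σ) = −(1.2714 − 1.282 × 1.3812) = −(-0.4993) = 0.4993%

0.50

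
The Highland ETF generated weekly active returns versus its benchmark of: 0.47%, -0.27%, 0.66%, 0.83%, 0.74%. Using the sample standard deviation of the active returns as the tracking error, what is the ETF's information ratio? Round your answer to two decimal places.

1.10

r̄ = (0.47 − 0.27 + 0.66 + 0.83 + 0.74) / 5 = 0.4860%
Sample std dev = √[0.7849 / 4] = 0.4430%
IR = r̄ / tracking error = 0.4860 / 0.4430 = 1.0971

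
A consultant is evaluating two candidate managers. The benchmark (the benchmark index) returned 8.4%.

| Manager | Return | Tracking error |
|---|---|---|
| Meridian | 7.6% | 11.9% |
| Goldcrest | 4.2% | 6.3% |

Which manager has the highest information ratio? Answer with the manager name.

Meridian: IR = (7.6% − 8.4%) / 11.9% = -0.067
Goldcrest: IR = (4.2% − 8.4%) / 6.3% = -0.667
Highest: Meridian (-0.067).

Meridian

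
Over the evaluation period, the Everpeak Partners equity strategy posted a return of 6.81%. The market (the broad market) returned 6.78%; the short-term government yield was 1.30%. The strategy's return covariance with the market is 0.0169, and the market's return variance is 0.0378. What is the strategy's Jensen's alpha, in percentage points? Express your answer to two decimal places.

β = Cov / Var = 0.0169 / 0.0378 = 0.4471
E[R] = Rf + β(Rm − Rf) = 1.30% + 0.4471 × (6.78% − 1.30%) = 3.7501%
α = Rp − E[R] = 6.81% − 3.7501% = 3.0599

3.06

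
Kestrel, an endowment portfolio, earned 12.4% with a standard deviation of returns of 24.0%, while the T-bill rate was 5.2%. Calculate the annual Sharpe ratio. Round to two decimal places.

0.30

Sharpe = (Rp − Rf) / σp = (12.4% − 5.2%) / 24.0% = 7.20% / 24.0% = 0.3000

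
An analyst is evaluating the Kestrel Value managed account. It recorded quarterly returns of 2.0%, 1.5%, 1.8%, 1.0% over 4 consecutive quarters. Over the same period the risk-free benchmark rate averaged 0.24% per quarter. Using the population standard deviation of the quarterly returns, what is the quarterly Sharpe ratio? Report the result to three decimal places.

3.544

Mean return r̄ = 6.30 / 4 = 1.5750%
Σ(r − r̄)² = 0.5675; population σ = √(0.5675/4) = 0.3767%
Sharpe = (r̄ − rf) / σ = (1.5750 − 0.24) / 0.3767 = 1.3350 / 0.3767 = 3.5439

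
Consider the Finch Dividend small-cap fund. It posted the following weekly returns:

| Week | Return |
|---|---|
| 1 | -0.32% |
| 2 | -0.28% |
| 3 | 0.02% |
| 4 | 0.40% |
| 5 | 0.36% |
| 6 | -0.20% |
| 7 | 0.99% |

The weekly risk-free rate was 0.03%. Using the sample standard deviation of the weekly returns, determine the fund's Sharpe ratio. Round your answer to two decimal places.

0.23

r̄ = (-0.32 − 0.28 + 0.02 + 0.4 + 0.36 − 0.2 + 0.99) / 7 = 0.1386%
Σ(r − r̄)² = 1.3565; sample σ = √(1.3565/6) = 0.4755%
Sharpe = (r̄ − rf) / σ = (0.1386 − 0.03) / 0.4755 = 0.1086 / 0.4755 = 0.2284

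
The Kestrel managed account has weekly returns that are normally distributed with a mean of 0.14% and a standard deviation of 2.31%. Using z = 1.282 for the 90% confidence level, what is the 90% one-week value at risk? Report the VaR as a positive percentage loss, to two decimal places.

2.82

VaR (as % loss) = −(μ − z·σ) = −(0.14% − 1.282 × 2.31%) = −(-2.82142%) = 2.82142%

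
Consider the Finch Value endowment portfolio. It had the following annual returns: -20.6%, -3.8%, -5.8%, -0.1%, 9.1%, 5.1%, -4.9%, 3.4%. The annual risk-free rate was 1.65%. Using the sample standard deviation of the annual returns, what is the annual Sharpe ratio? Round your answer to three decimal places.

Mean return r̄ = -17.60 / 8 = -2.2000%
Sample σ = √[Σ(r − r̄)² / 7] = √[578.1200 / 7] = √82.5886 = 9.0878%
Sharpe = (r̄ − rf) / σ = (-2.2000 − 1.65) / 9.0878 = -3.8500 / 9.0878 = -0.4236

-0.424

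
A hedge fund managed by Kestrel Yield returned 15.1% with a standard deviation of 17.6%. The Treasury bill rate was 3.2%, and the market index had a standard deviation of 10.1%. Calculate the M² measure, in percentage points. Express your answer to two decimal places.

Sharpe = (Rp − Rf) / σp = (15.1% − 3.2%) / 17.6% = 0.6761
M² = Rf + Sharpe × σm = 3.2% + 0.6761 × 10.1% = 10.0286%

10.03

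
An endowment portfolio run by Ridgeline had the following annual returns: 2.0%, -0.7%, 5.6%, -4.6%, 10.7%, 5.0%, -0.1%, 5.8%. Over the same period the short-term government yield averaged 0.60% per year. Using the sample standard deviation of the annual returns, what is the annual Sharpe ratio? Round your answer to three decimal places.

0.494

r̄ = (2 − 0.7 + 5.6 − 4.6 + 10.7 + 5 − 0.1 + 5.8) / 8 = 23.70 / 8 = 2.9625%
Sample std dev = √[159.9388 / 7] = 4.7800%
Sharpe = (r̄ − rf) / σ = (2.9625 − 0.6) / 4.7800 = 2.3625 / 4.7800 = 0.4942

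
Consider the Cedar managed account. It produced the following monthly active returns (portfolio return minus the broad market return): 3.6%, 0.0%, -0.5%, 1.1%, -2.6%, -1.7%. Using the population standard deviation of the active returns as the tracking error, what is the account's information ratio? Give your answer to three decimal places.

-0.008

r̄ = (3.6 + 0 − 0.5 + 1.1 − 2.6 − 1.7) / 6 = -0.0167%
Σ(r − r̄)² = 24.0683; population σ = √(24.0683/6) = 2.0028%
IR = r̄ / tracking error = -0.0167 / 2.0028 = -0.0083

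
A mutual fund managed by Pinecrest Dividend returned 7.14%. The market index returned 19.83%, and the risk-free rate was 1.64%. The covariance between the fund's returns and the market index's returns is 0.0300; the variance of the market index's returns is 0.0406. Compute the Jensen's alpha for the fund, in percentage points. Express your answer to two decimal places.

-7.94

β = Cov / Var = 0.0300 / 0.0406 = 0.7389
E[R] = Rf + β(Rm − Rf) = 1.64% + 0.7389 × (19.83% − 1.64%) = 15.0806%
α = Rp − E[R] = 7.14% − 15.0806% = -7.9406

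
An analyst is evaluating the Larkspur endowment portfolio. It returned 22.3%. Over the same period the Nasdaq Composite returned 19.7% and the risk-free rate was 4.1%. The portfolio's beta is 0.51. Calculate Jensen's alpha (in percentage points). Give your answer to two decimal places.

10.24

CAPM expected return = Rf + β(Rm − Rf) = 4.1% + 0.51 × (19.7% − 4.1%) = 4.1 + 0.51 × 15.60 = 12.0560%
Jensen's α = Rp − E[R] = 22.3% − 12.0560% = 10.2440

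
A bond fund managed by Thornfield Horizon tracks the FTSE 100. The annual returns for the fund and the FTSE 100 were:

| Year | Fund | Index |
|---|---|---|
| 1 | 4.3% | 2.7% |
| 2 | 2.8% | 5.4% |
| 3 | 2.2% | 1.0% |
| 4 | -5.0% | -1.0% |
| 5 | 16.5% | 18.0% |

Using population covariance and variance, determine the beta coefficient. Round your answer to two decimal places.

0.98

r̄p = 4.1600%,  r̄m = 5.2200%
Cov = Σ(rp − r̄p)(rm − r̄m) / 5 = 44.4708
Var(rm) = Σ(rm − r̄m)² / 5 = 45.2416
β = Cov / Var = 44.4708 / 45.2416 = 0.9830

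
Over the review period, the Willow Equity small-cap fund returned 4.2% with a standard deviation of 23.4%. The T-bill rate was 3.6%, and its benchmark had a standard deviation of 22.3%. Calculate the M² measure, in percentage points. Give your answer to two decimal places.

4.17

Sharpe = (Rp − Rf) / σp = (4.2% − 3.6%) / 23.4% = 0.0256
M² = Rf + Sharpe × σm = 3.6% + 0.0256 × 22.3% = 4.1709%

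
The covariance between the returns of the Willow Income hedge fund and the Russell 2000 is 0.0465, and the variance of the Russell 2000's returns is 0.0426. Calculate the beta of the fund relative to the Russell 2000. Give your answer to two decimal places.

β = Cov(Rp, Rm) / Var(Rm) = 0.0465 / 0.0426 = 1.0915

1.09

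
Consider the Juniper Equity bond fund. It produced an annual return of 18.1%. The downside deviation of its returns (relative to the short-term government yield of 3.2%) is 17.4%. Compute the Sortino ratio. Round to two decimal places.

0.86

Sortino = (Rp − Rf) / σd = (18.1% − 3.2%) / 17.4% = 14.90% / 17.4% = 0.8563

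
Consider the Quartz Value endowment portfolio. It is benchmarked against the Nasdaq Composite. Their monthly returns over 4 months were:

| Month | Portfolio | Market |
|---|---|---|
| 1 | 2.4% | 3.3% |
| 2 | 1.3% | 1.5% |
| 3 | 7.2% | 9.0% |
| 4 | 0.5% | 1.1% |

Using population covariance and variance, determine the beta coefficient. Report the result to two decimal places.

r̄p = 2.8500%,  r̄m = 3.7250%
Cov = Σ(rp − r̄p)(rm − r̄m) / 4 = 8.1888
Var(rm) = Σ(rm − r̄m)² / 4 = 9.9619
β = Cov / Var = 8.1888 / 9.9619 = 0.8220

0.82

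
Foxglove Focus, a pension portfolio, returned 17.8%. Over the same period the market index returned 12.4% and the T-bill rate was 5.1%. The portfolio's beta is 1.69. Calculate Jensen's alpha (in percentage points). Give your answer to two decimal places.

CAPM expected return = Rf + β(Rm − Rf) = 5.1% + 1.69 × (12.4% − 5.1%) = 5.1 + 1.69 × 7.30 = 17.4370%
Jensen's α = Rp − E[R] = 17.8% − 17.4370% = 0.3630

0.36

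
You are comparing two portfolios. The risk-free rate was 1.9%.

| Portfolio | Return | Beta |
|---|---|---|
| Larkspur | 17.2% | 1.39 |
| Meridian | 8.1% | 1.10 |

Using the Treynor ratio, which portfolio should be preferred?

Larkspur: Treynor = (17.2% − 1.9%) / 1.39 = 11.007
Meridian: Treynor = (8.1% − 1.9%) / 1.10 = 5.636
Highest: Larkspur (11.007).

Larkspur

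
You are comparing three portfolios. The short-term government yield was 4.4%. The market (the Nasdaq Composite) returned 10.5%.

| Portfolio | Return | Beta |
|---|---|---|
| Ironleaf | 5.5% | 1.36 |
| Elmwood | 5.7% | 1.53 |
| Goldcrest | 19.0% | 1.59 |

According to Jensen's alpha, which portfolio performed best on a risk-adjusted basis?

Goldcrest

Ironleaf: α = 5.5% − [4.4% + 1.36 × (10.5% − 4.4%)] = -7.196
Elmwood: α = 5.7% − [4.4% + 1.53 × (10.5% − 4.4%)] = -8.033
Goldcrest: α = 19.0% − [4.4% + 1.59 × (10.5% − 4.4%)] = 4.901
Highest: Goldcrest (4.901).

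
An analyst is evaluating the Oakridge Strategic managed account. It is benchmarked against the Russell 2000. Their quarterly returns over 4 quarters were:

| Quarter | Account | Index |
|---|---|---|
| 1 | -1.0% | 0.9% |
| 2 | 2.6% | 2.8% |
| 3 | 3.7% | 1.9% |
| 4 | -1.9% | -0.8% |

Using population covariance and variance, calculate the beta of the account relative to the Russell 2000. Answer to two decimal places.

1.52

r̄p = 0.8500%,  r̄m = 1.2000%
Cov = Σ(rp − r̄p)(rm − r̄m) / 4 = 2.7125
Var(rm) = Σ(rm − r̄m)² / 4 = 1.7850
β = Cov / Var = 2.7125 / 1.7850 = 1.5196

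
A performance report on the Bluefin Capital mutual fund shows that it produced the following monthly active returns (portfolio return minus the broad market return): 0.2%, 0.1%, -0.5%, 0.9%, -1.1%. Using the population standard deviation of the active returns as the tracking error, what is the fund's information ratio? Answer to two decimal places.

Mean return μ = -0.40 / 5 = -0.0800%
Population σ = √[Σ(r − μ)² / 5] = √[2.2880 / 5] = √0.4576 = 0.6765%
IR = μ / tracking error = -0.0800 / 0.6765 = -0.1183

-0.12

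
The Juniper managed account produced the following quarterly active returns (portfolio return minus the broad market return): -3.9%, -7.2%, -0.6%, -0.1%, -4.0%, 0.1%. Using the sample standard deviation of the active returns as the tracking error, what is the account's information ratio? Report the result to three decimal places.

-0.899

r̄ = (-3.9 − 7.2 − 0.6 − 0.1 − 4 + 0.1) / 6 = -2.6167%
Sample σ = √[Σ(r − r̄)² / 5] = √[42.3483 / 5] = √8.4697 = 2.9103%
IR = r̄ / tracking error = -2.6167 / 2.9103 = -0.8991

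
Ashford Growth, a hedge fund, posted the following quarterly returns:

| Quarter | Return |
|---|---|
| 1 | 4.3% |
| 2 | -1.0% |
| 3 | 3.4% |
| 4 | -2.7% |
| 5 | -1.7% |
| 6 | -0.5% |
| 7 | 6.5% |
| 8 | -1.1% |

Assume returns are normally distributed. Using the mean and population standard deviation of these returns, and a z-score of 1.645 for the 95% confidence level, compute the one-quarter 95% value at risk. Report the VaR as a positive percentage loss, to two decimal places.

Mean return μ = 7.20 / 8 = 0.9000%
Σ(r − μ)² = 78.4600; population σ = √(78.4600/8) = 3.1317%
VaR = −(μ − z·σ) = −(0.9000 − 1.645 × 3.1317) = −(-4.2516) = 4.2516%

4.25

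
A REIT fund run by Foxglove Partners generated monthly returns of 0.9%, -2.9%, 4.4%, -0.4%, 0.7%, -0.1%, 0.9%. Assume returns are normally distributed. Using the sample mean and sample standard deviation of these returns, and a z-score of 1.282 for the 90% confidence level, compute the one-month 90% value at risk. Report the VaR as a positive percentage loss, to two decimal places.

2.28

μ = (0.9 − 2.9 + 4.4 − 0.4 + 0.7 − 0.1 + 0.9) / 7 = 3.50 / 7 = 0.5000%
Sample σ = √[Σ(r − μ)² / 6] = √[28.3000 / 6] = √4.7167 = 2.1718%
VaR = −(μ − z·σ) = −(0.5000 − 1.282 × 2.1718) = −(-2.2842) = 2.2842%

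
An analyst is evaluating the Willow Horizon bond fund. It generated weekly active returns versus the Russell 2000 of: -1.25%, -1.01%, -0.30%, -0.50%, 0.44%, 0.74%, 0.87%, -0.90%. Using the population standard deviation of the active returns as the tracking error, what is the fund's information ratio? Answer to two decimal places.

-0.31

r̄ = (-1.25 − 1.01 − 0.3 − 0.5 + 0.44 + 0.74 + 0.87 − 0.9) / 8 = -1.910 / 8 = -0.2388%
Population std dev = √[4.7747 / 8] = 0.7726%
IR = r̄ / tracking error = -0.2388 / 0.7726 = -0.3091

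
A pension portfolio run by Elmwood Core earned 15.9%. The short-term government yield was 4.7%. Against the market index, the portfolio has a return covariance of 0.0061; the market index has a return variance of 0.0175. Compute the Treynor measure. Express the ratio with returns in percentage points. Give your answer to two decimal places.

β = Cov / Var = 0.0061 / 0.0175 = 0.3486
Treynor = (Rp − Rf) / β = (15.9% − 4.7%) / 0.3486 = 11.20 / 0.3486 = 32.1285

32.13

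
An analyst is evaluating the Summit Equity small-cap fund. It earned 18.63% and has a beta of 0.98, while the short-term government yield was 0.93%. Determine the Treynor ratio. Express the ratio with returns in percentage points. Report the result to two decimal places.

18.06

Treynor = (Rp − Rf) / β = (18.63% − 0.93%) / 0.98 = 17.70 / 0.98 = 18.0612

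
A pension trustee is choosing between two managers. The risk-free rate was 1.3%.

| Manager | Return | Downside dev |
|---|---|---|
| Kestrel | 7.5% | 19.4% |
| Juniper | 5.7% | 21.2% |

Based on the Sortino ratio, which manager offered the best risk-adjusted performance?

Kestrel: Sortino ratio = (7.5% − 1.3%) / 19.4% = 0.320
Juniper: Sortino ratio = (5.7% − 1.3%) / 21.2% = 0.208
Highest: Kestrel (0.320).

Kestrel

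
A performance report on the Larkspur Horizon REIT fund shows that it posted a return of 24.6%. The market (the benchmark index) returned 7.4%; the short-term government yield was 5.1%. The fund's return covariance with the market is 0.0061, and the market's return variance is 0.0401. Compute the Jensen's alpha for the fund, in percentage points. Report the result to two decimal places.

β = Cov / Var = 0.0061 / 0.0401 = 0.1521
E[R] = Rf + β(Rm − Rf) = 5.1% + 0.1521 × (7.4% − 5.1%) = 5.4498%
α = Rp − E[R] = 24.6% − 5.4498% = 19.1502

19.15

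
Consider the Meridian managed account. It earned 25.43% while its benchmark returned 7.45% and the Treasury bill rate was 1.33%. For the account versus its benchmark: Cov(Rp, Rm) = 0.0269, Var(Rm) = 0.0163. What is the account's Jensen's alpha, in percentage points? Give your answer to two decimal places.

β = Cov / Var = 0.0269 / 0.0163 = 1.6503
E[R] = Rf + β(Rm − Rf) = 1.33% + 1.6503 × (7.45% − 1.33%) = 11.4298%
α = Rp − E[R] = 25.43% − 11.4298% = 14.0002

14.00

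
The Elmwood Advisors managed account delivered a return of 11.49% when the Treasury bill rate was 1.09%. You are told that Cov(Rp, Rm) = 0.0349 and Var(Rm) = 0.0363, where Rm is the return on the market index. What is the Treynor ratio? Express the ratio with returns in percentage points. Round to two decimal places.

10.82

β = Cov / Var = 0.0349 / 0.0363 = 0.9614
Treynor = (Rp − Rf) / β = (11.49% − 1.09%) / 0.9614 = 10.40 / 0.9614 = 10.8176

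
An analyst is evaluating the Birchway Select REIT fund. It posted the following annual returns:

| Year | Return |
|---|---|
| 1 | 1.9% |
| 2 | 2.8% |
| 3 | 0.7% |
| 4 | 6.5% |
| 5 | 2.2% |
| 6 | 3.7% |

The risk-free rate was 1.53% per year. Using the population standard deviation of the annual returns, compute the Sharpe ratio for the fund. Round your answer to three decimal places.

Mean return r̄ = 17.80 / 6 = 2.9667%
Σ(r − r̄)² = (1.9 − 2.9667)² + (2.8 − 2.9667)² + (0.7 − 2.9667)² + … = 19.9133
population σ = √(19.9133 / 6) = √3.3189 = 1.8218%
Sharpe = (r̄ − rf) / σ = (2.9667 − 1.53) / 1.8218 = 1.4367 / 1.8218 = 0.7886

0.789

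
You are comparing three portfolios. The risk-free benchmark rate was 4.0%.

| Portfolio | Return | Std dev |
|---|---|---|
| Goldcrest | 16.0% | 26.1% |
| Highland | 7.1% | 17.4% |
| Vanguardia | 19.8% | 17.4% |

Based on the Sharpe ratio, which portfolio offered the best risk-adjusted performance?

Vanguardia

Goldcrest: Sharpe ratio = (16.0% − 4.0%) / 26.1% = 0.460
Highland: Sharpe ratio = (7.1% − 4.0%) / 17.4% = 0.178
Vanguardia: Sharpe ratio = (19.8% − 4.0%) / 17.4% = 0.908
Highest: Vanguardia (0.908).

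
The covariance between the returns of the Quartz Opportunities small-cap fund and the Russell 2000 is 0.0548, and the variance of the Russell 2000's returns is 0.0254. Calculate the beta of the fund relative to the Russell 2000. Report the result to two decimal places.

β = Cov(Rp, Rm) / Var(Rm) = 0.0548 / 0.0254 = 2.1575

2.16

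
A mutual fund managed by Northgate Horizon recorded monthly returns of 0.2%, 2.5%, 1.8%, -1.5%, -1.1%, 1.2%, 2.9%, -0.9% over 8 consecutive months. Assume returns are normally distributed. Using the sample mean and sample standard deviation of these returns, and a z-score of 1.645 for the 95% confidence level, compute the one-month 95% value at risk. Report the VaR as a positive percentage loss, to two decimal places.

r̄ = (0.2 + 2.5 + 1.8 − 1.5 − 1.1 + 1.2 + 2.9 − 0.9) / 8 = 5.10 / 8 = 0.6375%
Σ(r − r̄)² = (0.2 − 0.6375)² + (2.5 − 0.6375)² + … = 20.3988
sample σ = √(20.3988 / 7) = √2.9141 = 1.7071%
VaR = −(r̄ − z·σ) = −(0.6375 − 1.645 × 1.7071) = −(-2.1707) = 2.1707%

2.17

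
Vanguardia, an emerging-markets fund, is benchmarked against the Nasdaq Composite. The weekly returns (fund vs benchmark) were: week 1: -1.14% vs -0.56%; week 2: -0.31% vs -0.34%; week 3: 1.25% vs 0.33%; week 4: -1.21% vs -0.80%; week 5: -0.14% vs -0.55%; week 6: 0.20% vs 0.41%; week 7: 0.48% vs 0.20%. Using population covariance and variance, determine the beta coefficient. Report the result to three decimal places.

1.535

r̄p = -0.1243%,  r̄m = -0.1871%
Cov = Σ(rp − r̄p)(rm − r̄m) / 7 = 0.3166
Var(rm) = Σ(rm − r̄m)² / 7 = 0.2062
β = Cov / Var = 0.3166 / 0.2062 = 1.5354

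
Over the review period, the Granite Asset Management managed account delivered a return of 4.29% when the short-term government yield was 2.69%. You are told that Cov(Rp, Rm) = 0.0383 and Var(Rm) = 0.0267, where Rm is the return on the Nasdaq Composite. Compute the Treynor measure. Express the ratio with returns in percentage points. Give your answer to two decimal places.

1.12

β = Cov / Var = 0.0383 / 0.0267 = 1.4345
Treynor = (Rp − Rf) / β = (4.29% − 2.69%) / 1.4345 = 1.60 / 1.4345 = 1.1154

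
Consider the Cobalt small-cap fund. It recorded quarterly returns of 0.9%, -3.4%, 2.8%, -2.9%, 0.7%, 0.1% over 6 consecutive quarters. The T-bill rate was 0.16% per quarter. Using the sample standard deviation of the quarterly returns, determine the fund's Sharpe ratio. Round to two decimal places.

r̄ = (0.9 − 3.4 + 2.8 − 2.9 + 0.7 + 0.1) / 6 = -1.80 / 6 = -0.3000%
Σ(r − r̄)² = 28.5800; sample σ = √(28.5800/5) = 2.3908%
Sharpe = (r̄ − rf) / σ = (-0.3000 − 0.16) / 2.3908 = -0.4600 / 2.3908 = -0.1924

-0.19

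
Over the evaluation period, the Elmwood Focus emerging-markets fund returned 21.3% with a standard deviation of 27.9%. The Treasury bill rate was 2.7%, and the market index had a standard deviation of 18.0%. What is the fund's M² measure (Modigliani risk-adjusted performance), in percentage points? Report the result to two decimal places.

Sharpe = (Rp − Rf) / σp = (21.3% − 2.7%) / 27.9% = 0.6667
M² = Rf + Sharpe × σm = 2.7% + 0.6667 × 18.0% = 14.7006%

14.70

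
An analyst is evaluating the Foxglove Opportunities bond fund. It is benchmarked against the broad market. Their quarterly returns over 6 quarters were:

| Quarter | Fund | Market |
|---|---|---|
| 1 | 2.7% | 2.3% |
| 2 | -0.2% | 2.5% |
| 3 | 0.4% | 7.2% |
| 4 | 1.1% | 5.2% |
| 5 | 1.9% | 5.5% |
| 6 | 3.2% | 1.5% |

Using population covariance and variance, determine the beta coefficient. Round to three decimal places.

r̄p = 1.5167%,  r̄m = 4.0333%
Cov = Σ(rp − r̄p)(rm − r̄m) / 6 = -1.1906
Var(rm) = Σ(rm − r̄m)² / 6 = 4.2189
β = Cov / Var = -1.1906 / 4.2189 = -0.2822

-0.282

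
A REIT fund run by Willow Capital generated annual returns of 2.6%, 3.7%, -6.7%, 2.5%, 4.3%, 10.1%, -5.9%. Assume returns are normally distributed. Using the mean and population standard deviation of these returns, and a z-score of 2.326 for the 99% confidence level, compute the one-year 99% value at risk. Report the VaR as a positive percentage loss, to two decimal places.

Mean return r̄ = 10.60 / 7 = 1.5143%
Population σ = √[Σ(r − r̄)² / 7] = √[210.8486 / 7] = √30.1212 = 5.4883%
VaR = −(r̄ − z·σ) = −(1.5143 − 2.326 × 5.4883) = −(-11.2515) = 11.2515%

11.25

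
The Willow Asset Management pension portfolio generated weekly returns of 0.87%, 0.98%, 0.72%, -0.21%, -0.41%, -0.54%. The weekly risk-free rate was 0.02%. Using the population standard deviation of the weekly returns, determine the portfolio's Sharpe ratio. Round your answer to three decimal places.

r̄ = (0.87 + 0.98 + 0.72 − 0.21 − 0.41 − 0.54) / 6 = 0.2350%
Σ(r − r̄)² = (0.87 − 0.2350)² + (0.98 − 0.2350)² + … = 2.4082
population σ = √(2.4082 / 6) = √0.4014 = 0.6336%
Sharpe = (r̄ − rf) / σ = (0.2350 − 0.02) / 0.6336 = 0.2150 / 0.6336 = 0.3393

0.339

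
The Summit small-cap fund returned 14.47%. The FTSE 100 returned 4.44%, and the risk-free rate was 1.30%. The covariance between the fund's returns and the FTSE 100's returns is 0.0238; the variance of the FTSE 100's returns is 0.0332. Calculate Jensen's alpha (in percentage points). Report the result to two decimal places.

10.92

β = Cov / Var = 0.0238 / 0.0332 = 0.7169
E[R] = Rf + β(Rm − Rf) = 1.30% + 0.7169 × (4.44% − 1.30%) = 3.5511%
α = Rp − E[R] = 14.47% − 3.5511% = 10.9189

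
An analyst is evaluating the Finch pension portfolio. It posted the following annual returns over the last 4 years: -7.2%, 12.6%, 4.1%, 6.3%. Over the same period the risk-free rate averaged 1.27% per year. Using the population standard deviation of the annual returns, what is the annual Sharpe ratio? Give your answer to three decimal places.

0.375

Mean return r̄ = 15.80 / 4 = 3.9500%
Σ(r − r̄)² = (-7.2 − 3.9500)² + (12.6 − 3.9500)² + … = 204.6900
population σ = √(204.6900 / 4) = √51.1725 = 7.1535%
Sharpe = (r̄ − rf) / σ = (3.9500 − 1.27) / 7.1535 = 2.6800 / 7.1535 = 0.3746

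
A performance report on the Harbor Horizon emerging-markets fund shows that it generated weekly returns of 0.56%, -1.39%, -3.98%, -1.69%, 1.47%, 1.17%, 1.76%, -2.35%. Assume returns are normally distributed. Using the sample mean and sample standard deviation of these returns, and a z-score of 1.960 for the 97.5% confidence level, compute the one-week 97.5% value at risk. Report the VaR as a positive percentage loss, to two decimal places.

4.66

Mean return r̄ = -4.450 / 8 = -0.5563%
Σ(r − r̄)² = (0.56 − (-0.5563))² + (-1.39 − (-0.5563))² + (-3.98 − (-0.5563))² + … = 30.6168
sample σ = √(30.6168 / 7) = √4.3738 = 2.0914%
VaR = −(r̄ − z·σ) = −(-0.5563 − 1.960 × 2.0914) = −(-4.6554) = 4.6554%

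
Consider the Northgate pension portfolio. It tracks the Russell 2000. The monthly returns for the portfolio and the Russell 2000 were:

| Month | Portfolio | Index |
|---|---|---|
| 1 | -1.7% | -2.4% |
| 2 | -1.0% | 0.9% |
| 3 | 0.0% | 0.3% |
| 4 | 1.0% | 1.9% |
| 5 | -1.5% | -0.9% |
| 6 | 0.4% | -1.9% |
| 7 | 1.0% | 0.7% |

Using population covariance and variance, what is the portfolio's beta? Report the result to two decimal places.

0.40

r̄p = -0.2571%,  r̄m = -0.2000%
Cov = Σ(rp − r̄p)(rm − r̄m) / 7 = 0.8586
Var(rm) = Σ(rm − r̄m)² / 7 = 2.1286
β = Cov / Var = 0.8586 / 2.1286 = 0.4034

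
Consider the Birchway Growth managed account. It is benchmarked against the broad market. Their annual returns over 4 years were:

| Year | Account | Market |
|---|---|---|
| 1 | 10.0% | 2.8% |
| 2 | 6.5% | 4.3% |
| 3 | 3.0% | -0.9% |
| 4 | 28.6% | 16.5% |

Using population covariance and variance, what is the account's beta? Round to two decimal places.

1.48

r̄p = 12.0250%,  r̄m = 5.6750%
Cov = Σ(rp − r̄p)(rm − r̄m) / 4 = 63.0456
Var(rm) = Σ(rm − r̄m)² / 4 = 42.6419
β = Cov / Var = 63.0456 / 42.6419 = 1.4785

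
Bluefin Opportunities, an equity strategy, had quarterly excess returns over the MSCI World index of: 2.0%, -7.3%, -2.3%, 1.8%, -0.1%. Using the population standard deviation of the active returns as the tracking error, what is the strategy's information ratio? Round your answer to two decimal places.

r̄ = (2 − 7.3 − 2.3 + 1.8 − 0.1) / 5 = -1.1800%
Population std dev = √[58.8680 / 5] = 3.4313%
IR = r̄ / tracking error = -1.1800 / 3.4313 = -0.3439

-0.34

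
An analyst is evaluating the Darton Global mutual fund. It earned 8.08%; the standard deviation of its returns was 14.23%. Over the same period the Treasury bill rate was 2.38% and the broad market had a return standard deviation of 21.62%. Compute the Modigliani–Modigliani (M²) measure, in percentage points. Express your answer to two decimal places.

11.04

Sharpe = (Rp − Rf) / σp = (8.08% − 2.38%) / 14.23% = 0.4006
M² = Rf + Sharpe × σm = 2.38% + 0.4006 × 21.62% = 11.0410%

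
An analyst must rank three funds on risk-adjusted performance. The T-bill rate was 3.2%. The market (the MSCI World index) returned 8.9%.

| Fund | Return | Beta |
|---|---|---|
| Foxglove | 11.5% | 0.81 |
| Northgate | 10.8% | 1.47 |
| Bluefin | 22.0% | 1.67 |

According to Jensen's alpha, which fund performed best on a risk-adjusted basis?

Foxglove: α = 11.5% − [3.2% + 0.81 × (8.9% − 3.2%)] = 3.683
Northgate: α = 10.8% − [3.2% + 1.47 × (8.9% − 3.2%)] = -0.779
Bluefin: α = 22.0% − [3.2% + 1.67 × (8.9% − 3.2%)] = 9.281
Highest: Bluefin (9.281).

Bluefin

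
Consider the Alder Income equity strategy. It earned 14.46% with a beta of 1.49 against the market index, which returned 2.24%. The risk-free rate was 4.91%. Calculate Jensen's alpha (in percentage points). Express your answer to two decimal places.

13.53

CAPM expected return = Rf + β(Rm − Rf) = 4.91% + 1.49 × (2.24% − 4.91%) = 4.91 + 1.49 × -2.67 = 0.9317%
Jensen's α = Rp − E[R] = 14.46% − 0.9317% = 13.5283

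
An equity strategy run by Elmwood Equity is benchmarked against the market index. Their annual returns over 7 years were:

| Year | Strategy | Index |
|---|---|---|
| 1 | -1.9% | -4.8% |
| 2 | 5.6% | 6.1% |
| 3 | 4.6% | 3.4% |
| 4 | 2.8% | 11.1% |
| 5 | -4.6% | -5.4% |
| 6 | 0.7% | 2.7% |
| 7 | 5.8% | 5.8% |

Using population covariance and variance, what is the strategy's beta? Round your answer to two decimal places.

0.54

r̄p = 1.8571%,  r̄m = 2.7000%
Cov = Σ(rp − r̄p)(rm − r̄m) / 7 = 16.4671
Var(rm) = Σ(rm − r̄m)² / 7 = 30.5829
β = Cov / Var = 16.4671 / 30.5829 = 0.5384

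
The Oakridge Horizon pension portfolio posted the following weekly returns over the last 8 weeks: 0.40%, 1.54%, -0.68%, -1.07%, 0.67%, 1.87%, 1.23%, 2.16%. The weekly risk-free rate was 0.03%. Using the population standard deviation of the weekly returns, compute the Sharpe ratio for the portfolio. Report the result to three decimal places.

0.672

r̄ = (0.4 + 1.54 − 0.68 − 1.07 + 0.67 + 1.87 + 1.23 + 2.16) / 8 = 6.120 / 8 = 0.7650%
Population σ = √[Σ(r − r̄)² / 8] = √[9.5814 / 8] = √1.1977 = 1.0944%
Sharpe = (r̄ − rf) / σ = (0.7650 − 0.03) / 1.0944 = 0.7350 / 1.0944 = 0.6716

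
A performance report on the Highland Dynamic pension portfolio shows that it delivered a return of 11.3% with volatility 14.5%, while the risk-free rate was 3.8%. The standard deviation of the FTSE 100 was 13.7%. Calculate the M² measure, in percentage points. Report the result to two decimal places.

Sharpe = (Rp − Rf) / σp = (11.3% − 3.8%) / 14.5% = 0.5172
M² = Rf + Sharpe × σm = 3.8% + 0.5172 × 13.7% = 10.8856%

10.89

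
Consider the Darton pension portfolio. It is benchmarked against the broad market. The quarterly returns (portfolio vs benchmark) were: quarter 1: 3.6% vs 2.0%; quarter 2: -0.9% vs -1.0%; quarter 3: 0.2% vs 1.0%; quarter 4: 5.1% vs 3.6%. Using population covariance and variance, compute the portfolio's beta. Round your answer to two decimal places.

r̄p = 2.0000%,  r̄m = 1.4000%
Cov = Σ(rp − r̄p)(rm − r̄m) / 4 = 3.8650
Var(rm) = Σ(rm − r̄m)² / 4 = 2.7800
β = Cov / Var = 3.8650 / 2.7800 = 1.3903

1.39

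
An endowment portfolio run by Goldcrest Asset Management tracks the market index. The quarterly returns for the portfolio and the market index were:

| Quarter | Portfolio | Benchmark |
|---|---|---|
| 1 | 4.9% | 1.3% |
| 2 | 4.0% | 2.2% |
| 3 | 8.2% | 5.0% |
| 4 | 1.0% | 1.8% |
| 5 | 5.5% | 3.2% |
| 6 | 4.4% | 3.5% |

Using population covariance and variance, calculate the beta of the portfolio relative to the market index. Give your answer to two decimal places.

1.28

r̄p = 4.6667%,  r̄m = 2.8333%
Cov = Σ(rp − r̄p)(rm − r̄m) / 6 = 1.9394
Var(rm) = Σ(rm − r̄m)² / 6 = 1.5156
β = Cov / Var = 1.9394 / 1.5156 = 1.2796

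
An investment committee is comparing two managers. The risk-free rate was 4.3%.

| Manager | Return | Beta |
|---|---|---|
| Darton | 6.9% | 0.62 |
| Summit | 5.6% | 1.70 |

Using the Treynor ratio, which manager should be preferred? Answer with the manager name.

Darton

Darton: Treynor = (6.9% − 4.3%) / 0.62 = 4.194
Summit: Treynor = (5.6% − 4.3%) / 1.70 = 0.765
Highest: Darton (4.194).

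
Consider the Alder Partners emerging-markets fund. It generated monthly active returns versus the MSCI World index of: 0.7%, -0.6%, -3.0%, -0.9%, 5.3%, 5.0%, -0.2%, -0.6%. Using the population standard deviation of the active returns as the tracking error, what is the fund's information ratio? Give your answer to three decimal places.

Mean return r̄ = 5.70 / 8 = 0.7125%
Population std dev = √[60.0888 / 8] = 2.7406%
IR = r̄ / tracking error = 0.7125 / 2.7406 = 0.2600

0.260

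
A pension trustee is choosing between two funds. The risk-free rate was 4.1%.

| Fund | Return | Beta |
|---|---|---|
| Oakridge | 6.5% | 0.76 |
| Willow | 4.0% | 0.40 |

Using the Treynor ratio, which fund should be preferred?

Oakridge: Treynor = (6.5% − 4.1%) / 0.76 = 3.158
Willow: Treynor = (4.0% − 4.1%) / 0.40 = -0.250
Highest: Oakridge (3.158).

Oakridge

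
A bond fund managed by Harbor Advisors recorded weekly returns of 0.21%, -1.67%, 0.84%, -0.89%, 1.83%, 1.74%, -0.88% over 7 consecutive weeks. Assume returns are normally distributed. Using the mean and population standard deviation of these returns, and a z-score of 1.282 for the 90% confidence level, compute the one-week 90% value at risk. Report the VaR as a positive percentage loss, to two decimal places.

1.46

r̄ = (0.21 − 1.67 + 0.84 − 0.89 + 1.83 + 1.74 − 0.88) / 7 = 0.1686%
Population σ = √[Σ(r − r̄)² / 7] = √[11.2827 / 7] = √1.6118 = 1.2696%
VaR = −(r̄ − z·σ) = −(0.1686 − 1.282 × 1.2696) = −(-1.4590) = 1.4590%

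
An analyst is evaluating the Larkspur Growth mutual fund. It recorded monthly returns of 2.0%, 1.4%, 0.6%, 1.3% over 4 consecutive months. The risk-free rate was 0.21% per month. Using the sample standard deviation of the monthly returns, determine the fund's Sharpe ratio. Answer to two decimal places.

μ = (2 + 1.4 + 0.6 + 1.3) / 4 = 1.3250%
Σ(r − μ)² = (2 − 1.3250)² + (1.4 − 1.3250)² + (0.6 − 1.3250)² + … = 0.9875
sample σ = √(0.9875 / 3) = √0.3292 = 0.5738%
Sharpe = (μ − rf) / σ = (1.3250 − 0.21) / 0.5738 = 1.1150 / 0.5738 = 1.9432

1.94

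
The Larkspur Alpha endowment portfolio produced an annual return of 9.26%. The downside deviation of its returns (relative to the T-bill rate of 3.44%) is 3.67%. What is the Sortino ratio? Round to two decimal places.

1.59

Sortino = (Rp − Rf) / σd = (9.26% − 3.44%) / 3.67% = 5.82% / 3.67% = 1.5858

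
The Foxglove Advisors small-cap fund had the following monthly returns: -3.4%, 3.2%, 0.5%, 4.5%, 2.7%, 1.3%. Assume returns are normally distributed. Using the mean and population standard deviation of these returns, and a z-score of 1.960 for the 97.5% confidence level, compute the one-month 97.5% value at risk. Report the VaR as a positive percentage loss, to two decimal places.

3.49

r̄ = (-3.4 + 3.2 + 0.5 + 4.5 + 2.7 + 1.3) / 6 = 1.4667%
Σ(r − r̄)² = (-3.4 − 1.4667)² + (3.2 − 1.4667)² + … = 38.3733
σ = √[38.3733 / 6] = 2.5289%
VaR = −(r̄ − z·σ) = −(1.4667 − 1.960 × 2.5289) = −(-3.4899) = 3.4899%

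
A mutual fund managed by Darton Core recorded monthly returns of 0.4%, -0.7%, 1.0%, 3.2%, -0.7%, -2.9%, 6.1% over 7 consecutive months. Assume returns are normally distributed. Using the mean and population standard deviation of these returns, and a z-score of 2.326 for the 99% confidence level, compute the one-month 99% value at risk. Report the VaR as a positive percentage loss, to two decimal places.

5.43

r̄ = (0.4 − 0.7 + 1 + 3.2 − 0.7 − 2.9 + 6.1) / 7 = 6.40 / 7 = 0.9143%
Σ(r − r̄)² = 52.1486; population σ = √(52.1486/7) = 2.7294%
VaR = −(r̄ − z·σ) = −(0.9143 − 2.326 × 2.7294) = −(-5.4343) = 5.4343%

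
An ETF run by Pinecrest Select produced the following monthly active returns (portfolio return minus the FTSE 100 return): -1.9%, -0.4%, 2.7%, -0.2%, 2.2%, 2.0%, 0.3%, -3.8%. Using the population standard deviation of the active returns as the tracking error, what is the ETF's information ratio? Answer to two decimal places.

0.05

r̄ = (-1.9 − 0.4 + 2.7 − 0.2 + 2.2 + 2 + 0.3 − 3.8) / 8 = 0.1125%
Σ(r − r̄)² = (-1.9 − 0.1125)² + (-0.4 − 0.1125)² + … = 34.3688
σ = √[34.3688 / 8] = 2.0727%
IR = r̄ / tracking error = 0.1125 / 2.0727 = 0.0543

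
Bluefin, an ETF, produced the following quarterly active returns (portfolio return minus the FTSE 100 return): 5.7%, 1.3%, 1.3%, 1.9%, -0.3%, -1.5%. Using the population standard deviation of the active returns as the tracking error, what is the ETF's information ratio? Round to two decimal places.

0.63

r̄ = (5.7 + 1.3 + 1.3 + 1.9 − 0.3 − 1.5) / 6 = 1.4000%
Σ(r − r̄)² = (5.7 − 1.4000)² + (1.3 − 1.4000)² + … = 30.0600
population σ = √(30.0600 / 6) = √5.0100 = 2.2383%
IR = r̄ / tracking error = 1.4000 / 2.2383 = 0.6255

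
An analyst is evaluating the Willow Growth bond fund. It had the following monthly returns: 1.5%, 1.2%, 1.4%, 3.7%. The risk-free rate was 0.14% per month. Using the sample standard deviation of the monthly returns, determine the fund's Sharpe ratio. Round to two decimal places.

1.54

μ = (1.5 + 1.2 + 1.4 + 3.7) / 4 = 1.9500%
Σ(r − μ)² = (1.5 − 1.9500)² + (1.2 − 1.9500)² + … = 4.1300
σ = √[4.1300 / 3] = 1.1733%
Sharpe = (μ − rf) / σ = (1.9500 − 0.14) / 1.1733 = 1.8100 / 1.1733 = 1.5427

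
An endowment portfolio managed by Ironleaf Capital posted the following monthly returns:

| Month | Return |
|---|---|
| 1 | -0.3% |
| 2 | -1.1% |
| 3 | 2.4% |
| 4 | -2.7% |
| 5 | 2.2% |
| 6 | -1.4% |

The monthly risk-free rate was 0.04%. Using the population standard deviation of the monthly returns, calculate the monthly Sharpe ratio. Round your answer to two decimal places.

-0.10

Mean return r̄ = -0.90 / 6 = -0.1500%
Σ(r − r̄)² = (-0.3 − (-0.1500))² + (-1.1 − (-0.1500))² + … = 21.0150
σ = √[21.0150 / 6] = 1.8715%
Sharpe = (r̄ − rf) / σ = (-0.1500 − 0.04) / 1.8715 = -0.1900 / 1.8715 = -0.1015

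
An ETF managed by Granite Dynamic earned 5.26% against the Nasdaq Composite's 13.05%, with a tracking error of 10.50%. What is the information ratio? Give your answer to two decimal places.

-0.74

IR = (Rp − Rb) / TE = (5.26% − 13.05%) / 10.50% = -7.79% / 10.50% = -0.7419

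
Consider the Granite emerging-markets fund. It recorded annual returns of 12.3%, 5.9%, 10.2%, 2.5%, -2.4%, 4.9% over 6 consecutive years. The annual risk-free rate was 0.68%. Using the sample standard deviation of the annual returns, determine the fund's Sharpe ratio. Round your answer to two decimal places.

0.92

Mean return μ = 33.40 / 6 = 5.5667%
Σ(r − μ)² = (12.3 − 5.5667)² + (5.9 − 5.5667)² + … = 140.2333
sample σ = √(140.2333 / 5) = √28.0467 = 5.2959%
Sharpe = (μ − rf) / σ = (5.5667 − 0.68) / 5.2959 = 4.8867 / 5.2959 = 0.9227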